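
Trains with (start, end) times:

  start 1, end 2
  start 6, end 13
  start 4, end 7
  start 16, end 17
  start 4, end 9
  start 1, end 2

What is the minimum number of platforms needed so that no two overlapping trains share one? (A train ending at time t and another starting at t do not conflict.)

3

The answer is the maximum number of intervals overlapping at any instant.
Events (time:±→running): 1:+→1 1:+→2 2:-→1 2:-→0 4:+→1 4:+→2 6:+→3 … peak 3.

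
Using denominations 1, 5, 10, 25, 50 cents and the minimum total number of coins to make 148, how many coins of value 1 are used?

3

Greedy: take as many of the largest coin as possible, then repeat with the remainder.
148 − 2×50→48 − 1×25→23 − 2×10→3 − 3×1→0
Count of 1: 3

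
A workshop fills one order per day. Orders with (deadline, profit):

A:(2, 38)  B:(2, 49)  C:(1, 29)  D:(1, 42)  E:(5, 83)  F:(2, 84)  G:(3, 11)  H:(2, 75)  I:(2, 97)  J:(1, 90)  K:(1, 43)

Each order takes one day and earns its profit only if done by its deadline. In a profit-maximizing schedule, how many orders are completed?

4

Take jobs in profit order; each goes to the latest open slot no later than its deadline.
Profit order: I=97 J=90 F=84 E=83 H=75 B=49 K=43 D=42 A=38 C=29 G=11
Assign: I→slot 2, J→slot 1, F skipped, E→slot 5, H skipped, B skipped, K skipped, D skipped, A skipped, C skipped, G→slot 3.
Slots: [1:J] [2:I] [3:G] [5:E]
4 of 11 scheduled.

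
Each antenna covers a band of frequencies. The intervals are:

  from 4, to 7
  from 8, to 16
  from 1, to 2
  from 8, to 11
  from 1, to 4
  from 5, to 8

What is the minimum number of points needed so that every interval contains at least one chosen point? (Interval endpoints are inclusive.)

3

Process intervals by earliest right end; each time one isn't hit yet, stab at its right endpoint.
By right end: [1,2]  [1,4]  [4,7]  [5,8]  [8,11]  [8,16]
[1,2] uncovered → point at 2; [4,7] uncovered → point at 7; [8,11] uncovered → point at 11.
Points: 2, 7, 11 (3 total).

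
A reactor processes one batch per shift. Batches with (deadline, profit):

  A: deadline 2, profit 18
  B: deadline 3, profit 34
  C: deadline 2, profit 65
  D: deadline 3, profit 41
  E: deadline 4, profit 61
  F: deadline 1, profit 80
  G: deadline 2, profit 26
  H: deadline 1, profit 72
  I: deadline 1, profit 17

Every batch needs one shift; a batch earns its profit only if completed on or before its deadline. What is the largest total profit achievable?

By profit: F(d1,80), H(d1,72), C(d2,65), E(d4,61), D(d3,41), B(d3,34), G(d2,26), A(d2,18), I(d1,17)
F→slot 1; H skipped; C→slot 2; E→slot 4; D→slot 3; B skipped; G skipped; A skipped; I skipped.
Profit = 80 + 65 + 41 + 61 = 247

247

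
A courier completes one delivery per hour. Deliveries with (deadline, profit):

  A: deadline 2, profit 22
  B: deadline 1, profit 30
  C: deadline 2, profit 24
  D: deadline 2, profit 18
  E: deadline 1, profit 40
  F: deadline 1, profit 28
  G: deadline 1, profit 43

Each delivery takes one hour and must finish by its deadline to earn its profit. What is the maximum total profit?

Profit order: G=43 E=40 B=30 F=28 C=24 A=22 D=18
Assign: G→slot 1, E skipped, B skipped, F skipped, C→slot 2, A skipped, D skipped.
Slots: [1:G] [2:C]
Profit = 43 + 24 = 67

67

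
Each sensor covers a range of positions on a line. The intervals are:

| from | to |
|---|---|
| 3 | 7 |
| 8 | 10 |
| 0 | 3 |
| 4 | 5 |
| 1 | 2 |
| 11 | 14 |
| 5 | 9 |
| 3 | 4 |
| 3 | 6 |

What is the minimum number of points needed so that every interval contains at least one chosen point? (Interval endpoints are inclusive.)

4

Sorted: [1,2] [0,3] [3,4] [4,5] [3,6] [3,7] [5,9] [8,10] [11,14]
{[1,2],[0,3]} hit by 2; {[3,4],[4,5],[3,6],[3,7]} hit by 4; {[5,9],[8,10]} hit by 9; {[11,14]} hit by 14.
Points: 2, 4, 9, 14 (4 total).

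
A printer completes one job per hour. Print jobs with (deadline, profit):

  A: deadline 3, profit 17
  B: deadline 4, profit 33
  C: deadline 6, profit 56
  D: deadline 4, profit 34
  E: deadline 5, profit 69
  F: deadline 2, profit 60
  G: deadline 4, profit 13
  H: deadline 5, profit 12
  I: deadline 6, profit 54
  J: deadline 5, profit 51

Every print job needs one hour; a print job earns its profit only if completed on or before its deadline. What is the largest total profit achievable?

Take jobs in profit order; each goes to the latest open slot no later than its deadline.
By profit: E(d5,69), F(d2,60), C(d6,56), I(d6,54), J(d5,51), D(d4,34), B(d4,33), A(d3,17), G(d4,13), H(d5,12)
E→slot 5; F→slot 2; C→slot 6; I→slot 4; J→slot 3; D→slot 1; B skipped; A skipped; G skipped; H skipped.
Profit = 34 + 60 + 51 + 54 + 69 + 56 = 324

324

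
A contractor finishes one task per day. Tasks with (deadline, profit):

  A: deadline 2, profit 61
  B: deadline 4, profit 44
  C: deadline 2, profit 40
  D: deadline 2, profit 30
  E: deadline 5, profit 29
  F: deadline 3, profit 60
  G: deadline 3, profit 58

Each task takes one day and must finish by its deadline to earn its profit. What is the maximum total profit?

Sort by profit descending; place each in the latest free slot ≤ its deadline.
Profit order: A=61 F=60 G=58 B=44 C=40 D=30 E=29
Assign: A→slot 2, F→slot 3, G→slot 1, B→slot 4, C skipped, D skipped, E→slot 5.
Slots: [1:G] [2:A] [3:F] [4:B] [5:E]
Profit = 58 + 61 + 60 + 44 + 29 = 252

252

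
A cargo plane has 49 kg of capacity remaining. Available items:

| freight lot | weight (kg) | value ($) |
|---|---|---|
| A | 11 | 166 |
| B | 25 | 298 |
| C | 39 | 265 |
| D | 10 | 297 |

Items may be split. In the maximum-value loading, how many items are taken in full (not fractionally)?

3

Sort by value per unit weight and fill in that order.
Order: D (297/10=29.70) > A (166/11=15.09) > B (298/25=11.92) > C (265/39=6.79)
Fill: take D (10 @ 297) → take A (11 @ 166) → take B (25 @ 298) → take 3/39 of C → 20.38; 49/49 used.
3 item(s) taken whole; one partial (take 3/39 of C).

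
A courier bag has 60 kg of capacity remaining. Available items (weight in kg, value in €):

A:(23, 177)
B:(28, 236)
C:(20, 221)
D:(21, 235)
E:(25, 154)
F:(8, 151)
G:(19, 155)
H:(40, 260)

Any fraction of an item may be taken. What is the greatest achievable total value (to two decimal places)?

699.71

Sort by value per unit weight and fill in that order.
Ratios (sorted): F 18.88, D 11.19, C 11.05, B 8.43, G 8.16, A 7.70, H 6.50, E 6.16
take F (8 @ 151); take D (21 @ 235); take C (20 @ 221); take 11/28 of B → 92.71. Capacity used 60/60.
Total value = 699.71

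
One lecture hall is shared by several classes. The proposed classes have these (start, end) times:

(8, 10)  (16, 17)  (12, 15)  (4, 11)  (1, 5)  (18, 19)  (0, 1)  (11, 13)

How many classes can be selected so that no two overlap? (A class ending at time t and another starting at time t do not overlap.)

Greedy by earliest finish: after sorting by end time, pick each interval compatible with the last pick.
By end time: (0,1), (1,5), (8,10), (4,11), (11,13), (12,15), (16,17), (18,19).
Pick (0,1); next start ≥ 1 → (1,5); next start ≥ 5 → (8,10); next start ≥ 10 → (11,13); next start ≥ 13 → (16,17); next start ≥ 17 → (18,19).
Selected 6 classes.

6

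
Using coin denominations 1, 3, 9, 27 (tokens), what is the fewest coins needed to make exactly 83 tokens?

5

83 − 3×27→2 − 2×1→0
Total coins = 3 + 2 = 5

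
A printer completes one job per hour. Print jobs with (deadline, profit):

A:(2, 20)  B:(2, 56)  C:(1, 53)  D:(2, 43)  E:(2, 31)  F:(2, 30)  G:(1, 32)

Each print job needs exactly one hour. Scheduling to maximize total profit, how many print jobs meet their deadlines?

Take jobs in profit order; each goes to the latest open slot no later than its deadline.
By profit: B(d2,56), C(d1,53), D(d2,43), G(d1,32), E(d2,31), F(d2,30), A(d2,20)
B→slot 2; C→slot 1; D skipped; G skipped; E skipped; F skipped; A skipped.
2 of 7 scheduled.

2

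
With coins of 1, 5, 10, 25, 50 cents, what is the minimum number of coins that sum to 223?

223 − 4×50→23 − 2×10→3 − 3×1→0
Total coins = 4 + 2 + 3 = 9

9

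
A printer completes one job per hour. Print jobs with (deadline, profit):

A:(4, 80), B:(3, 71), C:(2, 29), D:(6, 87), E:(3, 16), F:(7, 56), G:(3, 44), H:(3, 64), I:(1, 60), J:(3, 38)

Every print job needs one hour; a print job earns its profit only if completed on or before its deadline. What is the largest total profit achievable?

418

Take jobs in profit order; each goes to the latest open slot no later than its deadline.
Profit order: D=87 A=80 B=71 H=64 I=60 F=56 G=44 J=38 C=29 E=16
Assign: D→slot 6, A→slot 4, B→slot 3, H→slot 2, I→slot 1, F→slot 7, G skipped, J skipped, C skipped, E skipped.
Slots: [1:I] [2:H] [3:B] [4:A] [6:D] [7:F]
Profit = 60 + 64 + 71 + 80 + 87 + 56 = 418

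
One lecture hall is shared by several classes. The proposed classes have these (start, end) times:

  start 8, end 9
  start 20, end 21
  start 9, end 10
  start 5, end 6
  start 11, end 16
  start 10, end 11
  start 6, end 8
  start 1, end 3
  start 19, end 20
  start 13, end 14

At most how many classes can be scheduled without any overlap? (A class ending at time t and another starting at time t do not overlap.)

9

Greedy by earliest finish: after sorting by end time, pick each interval compatible with the last pick.
By end time: (1,3), (5,6), (6,8), (8,9), (9,10), (10,11), (13,14), (11,16), (19,20), (20,21).
Pick (1,3); next start ≥ 3 → (5,6); next start ≥ 6 → (6,8); next start ≥ 8 → (8,9); next start ≥ 9 → (9,10); next start ≥ 10 → (10,11); next start ≥ 11 → (13,14); next start ≥ 14 → (19,20); next start ≥ 20 → (20,21).
Selected 9 classes.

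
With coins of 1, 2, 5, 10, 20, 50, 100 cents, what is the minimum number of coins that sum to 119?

5

119 − 1×100→19 − 1×10→9 − 1×5→4 − 2×2→0
Total coins = 1 + 1 + 1 + 2 = 5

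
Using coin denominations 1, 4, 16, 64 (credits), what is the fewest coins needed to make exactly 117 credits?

6

117 = 1×64 + 3×16 + 1×4 + 1×1
Total coins = 1 + 3 + 1 + 1 = 6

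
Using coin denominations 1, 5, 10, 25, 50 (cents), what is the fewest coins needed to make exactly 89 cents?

89 − 1×50→39 − 1×25→14 − 1×10→4 − 4×1→0
Total coins = 1 + 1 + 1 + 4 = 7

7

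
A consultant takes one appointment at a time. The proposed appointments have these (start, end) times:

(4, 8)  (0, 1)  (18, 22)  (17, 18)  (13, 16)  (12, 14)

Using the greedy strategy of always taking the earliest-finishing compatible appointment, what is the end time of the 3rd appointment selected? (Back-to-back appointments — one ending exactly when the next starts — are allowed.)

Sort by end time and greedily take each interval whose start is ≥ the last chosen end.
Sorted by end: (0,1)  (4,8)  (12,14)  (13,16)  (17,18)  (18,22)
take (0,1); take (4,8); take (12,14); take (17,18); take (18,22).
Selected: (0,1) (4,8) (12,14) (17,18) (18,22)

14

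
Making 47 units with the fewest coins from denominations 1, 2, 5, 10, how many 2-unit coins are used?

1

Use the largest denomination that fits, subtract, and repeat.
47 = 4×10 + 1×5 + 1×2
Count of 2: 1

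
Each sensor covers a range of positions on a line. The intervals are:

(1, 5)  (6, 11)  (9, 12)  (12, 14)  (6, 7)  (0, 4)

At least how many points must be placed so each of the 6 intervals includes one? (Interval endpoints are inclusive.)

Sorted: [0,4] [1,5] [6,7] [6,11] [9,12] [12,14]
{[0,4],[1,5]} hit by 4; {[6,7],[6,11]} hit by 7; {[9,12],[12,14]} hit by 12.
Points: 4, 7, 12 (3 total).

3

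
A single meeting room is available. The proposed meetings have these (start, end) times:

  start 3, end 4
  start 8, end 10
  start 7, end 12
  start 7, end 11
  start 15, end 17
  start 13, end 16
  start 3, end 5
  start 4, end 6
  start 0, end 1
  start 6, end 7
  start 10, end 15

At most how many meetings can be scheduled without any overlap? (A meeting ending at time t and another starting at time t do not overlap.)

7

Sorted by end: (0,1)  (3,4)  (3,5)  (4,6)  (6,7)  (8,10)  (7,11)  (7,12)  (10,15)  (13,16)  (15,17)
take (0,1); take (3,4); take (4,6); take (6,7); take (8,10); take (10,15); skip (13,16); take (15,17).
Selected 7 meetings.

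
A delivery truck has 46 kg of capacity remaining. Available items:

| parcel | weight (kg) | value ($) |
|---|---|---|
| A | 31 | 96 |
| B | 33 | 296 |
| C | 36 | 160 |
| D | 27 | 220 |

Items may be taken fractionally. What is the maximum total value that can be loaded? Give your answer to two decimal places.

Ratios (sorted): B 8.97, D 8.15, C 4.44, A 3.10
take B (33 @ 296); take 13/27 of D → 105.93. Capacity used 46/46.
Total value = 401.93

401.93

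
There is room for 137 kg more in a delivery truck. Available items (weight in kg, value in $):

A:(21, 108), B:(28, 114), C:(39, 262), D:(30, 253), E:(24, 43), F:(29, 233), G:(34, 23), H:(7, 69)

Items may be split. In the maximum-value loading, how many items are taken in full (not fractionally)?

Order: H (69/7=9.86) > D (253/30=8.43) > F (233/29=8.03) > C (262/39=6.72) > A (108/21=5.14) > B (114/28=4.07) > E (43/24=1.79) > G (23/34=0.68)
Fill: take H (7 @ 69) → take D (30 @ 253) → take F (29 @ 233) → take C (39 @ 262) → take A (21 @ 108) → take 11/28 of B → 44.79; 137/137 used.
5 item(s) taken whole; one partial (take 11/28 of B).

5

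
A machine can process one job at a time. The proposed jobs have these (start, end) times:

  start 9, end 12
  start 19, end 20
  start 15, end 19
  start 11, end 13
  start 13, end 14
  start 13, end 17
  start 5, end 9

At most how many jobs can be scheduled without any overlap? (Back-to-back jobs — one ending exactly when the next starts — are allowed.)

5

Sort by end time and greedily take each interval whose start is ≥ the last chosen end.
By end time: (5,9), (9,12), (11,13), (13,14), (13,17), (15,19), (19,20).
Pick (5,9); next start ≥ 9 → (9,12); next start ≥ 12 → (13,14); next start ≥ 14 → (15,19); next start ≥ 19 → (19,20).
Selected 5 jobs.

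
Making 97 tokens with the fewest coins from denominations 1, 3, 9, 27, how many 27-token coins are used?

3

97 = 3×27 + 1×9 + 2×3 + 1×1
Count of 27: 3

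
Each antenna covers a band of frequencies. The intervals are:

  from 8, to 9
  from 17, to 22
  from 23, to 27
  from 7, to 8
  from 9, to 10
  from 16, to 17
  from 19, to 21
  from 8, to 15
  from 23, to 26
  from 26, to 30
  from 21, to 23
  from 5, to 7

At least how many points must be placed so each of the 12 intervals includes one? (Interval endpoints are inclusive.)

5

By right end: [5,7]  [7,8]  [8,9]  [9,10]  [8,15]  [16,17]  [19,21]  [17,22]  [21,23]  [23,26]  [23,27]  [26,30]
[5,7] uncovered → point at 7; [8,9] uncovered → point at 9; [16,17] uncovered → point at 17; [19,21] uncovered → point at 21; [23,26] uncovered → point at 26.
Points: 7, 9, 17, 21, 26 (5 total).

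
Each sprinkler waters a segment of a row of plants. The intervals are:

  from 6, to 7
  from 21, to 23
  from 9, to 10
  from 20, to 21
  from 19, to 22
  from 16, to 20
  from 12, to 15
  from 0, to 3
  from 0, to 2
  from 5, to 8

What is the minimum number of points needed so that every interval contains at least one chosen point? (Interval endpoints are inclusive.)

6

Sort by right endpoint; whenever an interval is uncovered, place a point at its right end.
By right end: [0,2]  [0,3]  [6,7]  [5,8]  [9,10]  [12,15]  [16,20]  [20,21]  [19,22]  [21,23]
[0,2] uncovered → point at 2; [6,7] uncovered → point at 7; [9,10] uncovered → point at 10; [12,15] uncovered → point at 15; [16,20] uncovered → point at 20; [21,23] uncovered → point at 23.
Points: 2, 7, 10, 15, 20, 23 (6 total).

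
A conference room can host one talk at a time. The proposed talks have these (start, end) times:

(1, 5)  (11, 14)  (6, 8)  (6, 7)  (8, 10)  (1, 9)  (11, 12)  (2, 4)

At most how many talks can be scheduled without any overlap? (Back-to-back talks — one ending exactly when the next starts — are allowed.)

Order by finish time; keep every interval that doesn't clash with the previous kept one.
By end time: (2,4), (1,5), (6,7), (6,8), (1,9), (8,10), (11,12), (11,14).
Pick (2,4); next start ≥ 4 → (6,7); next start ≥ 7 → (8,10); next start ≥ 10 → (11,12).
Selected 4 talks.

4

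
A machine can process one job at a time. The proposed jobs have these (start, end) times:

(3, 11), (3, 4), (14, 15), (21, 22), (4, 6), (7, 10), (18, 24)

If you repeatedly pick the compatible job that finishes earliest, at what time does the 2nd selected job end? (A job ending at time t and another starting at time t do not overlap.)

6

Order by finish time; keep every interval that doesn't clash with the previous kept one.
By end time: (3,4), (4,6), (7,10), (3,11), (14,15), (21,22), (18,24).
Pick (3,4); next start ≥ 4 → (4,6); next start ≥ 6 → (7,10); next start ≥ 10 → (14,15); next start ≥ 15 → (21,22).
Selected: (3,4) (4,6) (7,10) (14,15) (21,22)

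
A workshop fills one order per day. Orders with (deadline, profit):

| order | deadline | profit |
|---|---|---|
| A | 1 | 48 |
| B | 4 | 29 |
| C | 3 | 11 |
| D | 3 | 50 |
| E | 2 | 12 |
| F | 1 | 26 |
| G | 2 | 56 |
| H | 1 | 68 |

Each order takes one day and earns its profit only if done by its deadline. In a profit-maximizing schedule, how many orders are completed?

4

Profit order: H=68 G=56 D=50 A=48 B=29 F=26 E=12 C=11
Assign: H→slot 1, G→slot 2, D→slot 3, A skipped, B→slot 4, F skipped, E skipped, C skipped.
Slots: [1:H] [2:G] [3:D] [4:B]
4 of 8 scheduled.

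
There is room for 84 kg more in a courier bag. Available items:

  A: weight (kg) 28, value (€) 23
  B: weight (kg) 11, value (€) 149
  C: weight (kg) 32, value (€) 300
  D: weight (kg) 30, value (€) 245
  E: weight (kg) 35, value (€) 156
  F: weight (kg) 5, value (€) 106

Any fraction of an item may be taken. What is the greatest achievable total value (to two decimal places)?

826.74

Sort by value per unit weight and fill in that order.
Ratios (sorted): F 21.20, B 13.55, C 9.38, D 8.17, E 4.46, A 0.82
take F (5 @ 106); take B (11 @ 149); take C (32 @ 300); take D (30 @ 245); take 6/35 of E → 26.74. Capacity used 84/84.
Total value = 826.74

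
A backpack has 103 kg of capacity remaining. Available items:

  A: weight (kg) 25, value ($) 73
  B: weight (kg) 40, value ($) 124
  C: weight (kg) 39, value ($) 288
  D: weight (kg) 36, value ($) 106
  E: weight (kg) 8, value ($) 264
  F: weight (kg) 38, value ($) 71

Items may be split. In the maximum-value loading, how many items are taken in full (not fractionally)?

Sort by value per unit weight and fill in that order.
Ratios (sorted): E 33.00, C 7.38, B 3.10, D 2.94, A 2.92, F 1.87
take E (8 @ 264); take C (39 @ 288); take B (40 @ 124); take 16/36 of D → 47.11. Capacity used 103/103.
3 item(s) taken whole; one partial (take 16/36 of D).

3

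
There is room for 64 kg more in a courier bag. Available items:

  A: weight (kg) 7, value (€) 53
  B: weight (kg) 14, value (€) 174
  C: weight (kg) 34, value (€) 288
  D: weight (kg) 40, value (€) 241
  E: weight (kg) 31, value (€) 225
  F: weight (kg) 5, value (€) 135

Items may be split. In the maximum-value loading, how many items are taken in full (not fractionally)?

Order: F (135/5=27.00) > B (174/14=12.43) > C (288/34=8.47) > A (53/7=7.57) > E (225/31=7.26) > D (241/40=6.03)
Fill: take F (5 @ 135) → take B (14 @ 174) → take C (34 @ 288) → take A (7 @ 53) → take 4/31 of E → 29.03; 64/64 used.
4 item(s) taken whole; one partial (take 4/31 of E).

4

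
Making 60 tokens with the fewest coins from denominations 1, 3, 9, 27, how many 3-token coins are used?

2

Greedy: take as many of the largest coin as possible, then repeat with the remainder.
60 − 2×27→6 − 2×3→0
Count of 3: 2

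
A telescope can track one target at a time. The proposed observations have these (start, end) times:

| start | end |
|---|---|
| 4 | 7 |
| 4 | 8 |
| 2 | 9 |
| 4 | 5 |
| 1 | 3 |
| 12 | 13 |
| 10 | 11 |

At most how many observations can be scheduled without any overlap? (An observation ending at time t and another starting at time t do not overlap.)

By end time: (1,3), (4,5), (4,7), (4,8), (2,9), (10,11), (12,13).
Pick (1,3); next start ≥ 3 → (4,5); next start ≥ 5 → (10,11); next start ≥ 11 → (12,13).
Selected 4 observations.

4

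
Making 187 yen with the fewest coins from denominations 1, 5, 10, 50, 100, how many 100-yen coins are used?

Use the largest denomination that fits, subtract, and repeat.
187 = 1×100 + 1×50 + 3×10 + 1×5 + 2×1
Count of 100: 1

1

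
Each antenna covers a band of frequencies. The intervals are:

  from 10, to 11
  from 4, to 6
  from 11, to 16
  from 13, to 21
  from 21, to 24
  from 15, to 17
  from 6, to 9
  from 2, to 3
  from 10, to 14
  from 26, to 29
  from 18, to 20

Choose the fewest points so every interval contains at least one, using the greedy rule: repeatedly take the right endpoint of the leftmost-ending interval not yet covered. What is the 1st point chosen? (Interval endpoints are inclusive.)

Sort by right endpoint; whenever an interval is uncovered, place a point at its right end.
By right end: [2,3]  [4,6]  [6,9]  [10,11]  [10,14]  [11,16]  [15,17]  [18,20]  [13,21]  [21,24]  [26,29]
[2,3] uncovered → point at 3; [4,6] uncovered → point at 6; [10,11] uncovered → point at 11; [15,17] uncovered → point at 17; [18,20] uncovered → point at 20; [21,24] uncovered → point at 24; [26,29] uncovered → point at 29.
Points: 3, 6, 11, 17, 20, 24, 29 (7 total).

3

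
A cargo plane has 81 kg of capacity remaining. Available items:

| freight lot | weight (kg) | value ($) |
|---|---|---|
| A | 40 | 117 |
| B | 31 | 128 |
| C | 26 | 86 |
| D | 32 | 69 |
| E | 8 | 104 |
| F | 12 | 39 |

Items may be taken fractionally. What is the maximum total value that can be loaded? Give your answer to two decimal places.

368.70

Ratios (sorted): E 13.00, B 4.13, C 3.31, F 3.25, A 2.92, D 2.16
take E (8 @ 104); take B (31 @ 128); take C (26 @ 86); take F (12 @ 39); take 4/40 of A → 11.70. Capacity used 81/81.
Total value = 368.70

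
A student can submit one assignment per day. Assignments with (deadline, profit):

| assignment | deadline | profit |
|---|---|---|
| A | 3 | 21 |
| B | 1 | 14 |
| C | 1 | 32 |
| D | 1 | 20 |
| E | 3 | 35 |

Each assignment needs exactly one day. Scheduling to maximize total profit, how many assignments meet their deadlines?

Take jobs in profit order; each goes to the latest open slot no later than its deadline.
By profit: E(d3,35), C(d1,32), A(d3,21), D(d1,20), B(d1,14)
E→slot 3; C→slot 1; A→slot 2; D skipped; B skipped.
3 of 5 scheduled.

3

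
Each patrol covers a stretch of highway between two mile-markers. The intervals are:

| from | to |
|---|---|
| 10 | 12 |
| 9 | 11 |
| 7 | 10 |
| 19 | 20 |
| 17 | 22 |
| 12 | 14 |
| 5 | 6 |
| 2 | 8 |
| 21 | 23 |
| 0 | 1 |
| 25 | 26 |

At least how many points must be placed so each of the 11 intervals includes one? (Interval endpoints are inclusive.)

7

By right end: [0,1]  [5,6]  [2,8]  [7,10]  [9,11]  [10,12]  [12,14]  [19,20]  [17,22]  [21,23]  [25,26]
[0,1] uncovered → point at 1; [5,6] uncovered → point at 6; [7,10] uncovered → point at 10; [12,14] uncovered → point at 14; [19,20] uncovered → point at 20; [21,23] uncovered → point at 23; [25,26] uncovered → point at 26.
Points: 1, 6, 10, 14, 20, 23, 26 (7 total).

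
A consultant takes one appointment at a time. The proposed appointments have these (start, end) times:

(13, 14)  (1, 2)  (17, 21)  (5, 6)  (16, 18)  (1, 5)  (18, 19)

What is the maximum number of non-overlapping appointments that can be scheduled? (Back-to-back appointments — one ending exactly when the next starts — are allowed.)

Order by finish time; keep every interval that doesn't clash with the previous kept one.
By end time: (1,2), (1,5), (5,6), (13,14), (16,18), (18,19), (17,21).
Pick (1,2); next start ≥ 2 → (5,6); next start ≥ 6 → (13,14); next start ≥ 14 → (16,18); next start ≥ 18 → (18,19).
Selected 5 appointments.

5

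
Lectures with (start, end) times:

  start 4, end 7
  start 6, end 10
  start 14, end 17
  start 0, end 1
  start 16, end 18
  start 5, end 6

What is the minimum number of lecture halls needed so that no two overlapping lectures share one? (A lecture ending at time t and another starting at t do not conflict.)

starts: [0, 4, 5, 6, 14, 16]
ends:   [1, 6, 7, 10, 17, 18]
s0→1 e1→0 s4→1 s5→2  — peak 2.

2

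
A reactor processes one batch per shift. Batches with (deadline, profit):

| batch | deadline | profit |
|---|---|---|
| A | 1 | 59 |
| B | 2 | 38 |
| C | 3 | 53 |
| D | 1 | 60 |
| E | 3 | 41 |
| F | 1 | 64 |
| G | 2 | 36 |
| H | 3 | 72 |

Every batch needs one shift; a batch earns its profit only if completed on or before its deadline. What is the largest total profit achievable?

189

Take jobs in profit order; each goes to the latest open slot no later than its deadline.
Profit order: H=72 F=64 D=60 A=59 C=53 E=41 B=38 G=36
Assign: H→slot 3, F→slot 1, D skipped, A skipped, C→slot 2, E skipped, B skipped, G skipped.
Slots: [1:F] [2:C] [3:H]
Profit = 64 + 53 + 72 = 189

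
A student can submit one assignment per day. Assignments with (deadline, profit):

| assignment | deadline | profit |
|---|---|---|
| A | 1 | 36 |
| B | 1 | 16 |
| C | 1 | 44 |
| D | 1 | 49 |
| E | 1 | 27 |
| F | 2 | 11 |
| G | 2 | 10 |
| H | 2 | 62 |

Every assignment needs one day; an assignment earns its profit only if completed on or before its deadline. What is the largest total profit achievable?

Profit order: H=62 D=49 C=44 A=36 E=27 B=16 F=11 G=10
Assign: H→slot 2, D→slot 1, C skipped, A skipped, E skipped, B skipped, F skipped, G skipped.
Slots: [1:D] [2:H]
Profit = 49 + 62 = 111

111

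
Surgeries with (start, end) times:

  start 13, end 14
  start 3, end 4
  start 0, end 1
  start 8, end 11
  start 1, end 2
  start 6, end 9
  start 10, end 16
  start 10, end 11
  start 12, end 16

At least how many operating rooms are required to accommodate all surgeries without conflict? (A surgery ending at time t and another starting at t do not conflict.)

Events (time:±→running): 0:+→1 1:-→0 1:+→1 2:-→0 3:+→1 4:-→0 6:+→1 8:+→2 9:-→1 10:+→2 10:+→3 … peak 3.

3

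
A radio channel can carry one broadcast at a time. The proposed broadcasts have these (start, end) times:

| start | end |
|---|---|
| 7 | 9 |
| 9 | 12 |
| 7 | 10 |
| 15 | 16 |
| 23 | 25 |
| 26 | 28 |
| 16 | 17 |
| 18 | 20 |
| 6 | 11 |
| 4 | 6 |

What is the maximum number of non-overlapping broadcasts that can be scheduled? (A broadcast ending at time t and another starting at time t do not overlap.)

8

Order by finish time; keep every interval that doesn't clash with the previous kept one.
Sorted by end: (4,6)  (7,9)  (7,10)  (6,11)  (9,12)  (15,16)  (16,17)  (18,20)  (23,25)  (26,28)
take (4,6); take (7,9); skip (7,10); skip (6,11); take (9,12); take (15,16); take (16,17); take (18,20); take (23,25); take (26,28).
Selected 8 broadcasts.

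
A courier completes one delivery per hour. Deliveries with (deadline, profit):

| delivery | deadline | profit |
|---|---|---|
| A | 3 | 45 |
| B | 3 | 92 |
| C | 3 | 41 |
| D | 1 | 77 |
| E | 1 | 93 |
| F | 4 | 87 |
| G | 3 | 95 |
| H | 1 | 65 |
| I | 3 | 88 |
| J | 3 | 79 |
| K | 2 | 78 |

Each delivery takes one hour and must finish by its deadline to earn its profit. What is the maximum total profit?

Take jobs in profit order; each goes to the latest open slot no later than its deadline.
By profit: G(d3,95), E(d1,93), B(d3,92), I(d3,88), F(d4,87), J(d3,79), K(d2,78), D(d1,77), H(d1,65), A(d3,45), C(d3,41)
G→slot 3; E→slot 1; B→slot 2; I skipped; F→slot 4; J skipped; K skipped; D skipped; H skipped; A skipped; C skipped.
Profit = 93 + 92 + 95 + 87 = 367

367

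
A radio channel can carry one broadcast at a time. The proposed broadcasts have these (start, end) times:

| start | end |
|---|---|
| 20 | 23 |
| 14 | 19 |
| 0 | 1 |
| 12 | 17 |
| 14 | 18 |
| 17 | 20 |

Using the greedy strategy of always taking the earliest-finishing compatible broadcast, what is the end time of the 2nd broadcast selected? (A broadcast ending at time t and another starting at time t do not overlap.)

17

Order by finish time; keep every interval that doesn't clash with the previous kept one.
By end time: (0,1), (12,17), (14,18), (14,19), (17,20), (20,23).
Pick (0,1); next start ≥ 1 → (12,17); next start ≥ 17 → (17,20); next start ≥ 20 → (20,23).
Selected: (0,1) (12,17) (17,20) (20,23)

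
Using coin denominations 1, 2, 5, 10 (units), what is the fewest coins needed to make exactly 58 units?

58 − 5×10→8 − 1×5→3 − 1×2→1 − 1×1→0
Total coins = 5 + 1 + 1 + 1 = 8

8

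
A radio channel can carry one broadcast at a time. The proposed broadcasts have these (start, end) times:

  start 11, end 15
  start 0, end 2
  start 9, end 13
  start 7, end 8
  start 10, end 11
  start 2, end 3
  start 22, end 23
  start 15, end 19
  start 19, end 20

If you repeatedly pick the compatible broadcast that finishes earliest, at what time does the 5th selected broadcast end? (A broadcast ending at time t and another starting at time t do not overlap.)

15

By end time: (0,2), (2,3), (7,8), (10,11), (9,13), (11,15), (15,19), (19,20), (22,23).
Pick (0,2); next start ≥ 2 → (2,3); next start ≥ 3 → (7,8); next start ≥ 8 → (10,11); next start ≥ 11 → (11,15); next start ≥ 15 → (15,19); next start ≥ 19 → (19,20); next start ≥ 20 → (22,23).
Selected: (0,2) (2,3) (7,8) (10,11) (11,15) (15,19) (19,20) (22,23)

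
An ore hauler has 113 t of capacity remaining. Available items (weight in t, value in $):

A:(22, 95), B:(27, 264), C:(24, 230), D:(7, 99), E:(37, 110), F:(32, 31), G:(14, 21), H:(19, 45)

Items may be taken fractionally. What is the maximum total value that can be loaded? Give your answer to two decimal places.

Sort by value per unit weight and fill in that order.
Order: D (99/7=14.14) > B (264/27=9.78) > C (230/24=9.58) > A (95/22=4.32) > E (110/37=2.97) > H (45/19=2.37) > G (21/14=1.50) > F (31/32=0.97)
Fill: take D (7 @ 99) → take B (27 @ 264) → take C (24 @ 230) → take A (22 @ 95) → take 33/37 of E → 98.11; 113/113 used.
Total value = 786.11

786.11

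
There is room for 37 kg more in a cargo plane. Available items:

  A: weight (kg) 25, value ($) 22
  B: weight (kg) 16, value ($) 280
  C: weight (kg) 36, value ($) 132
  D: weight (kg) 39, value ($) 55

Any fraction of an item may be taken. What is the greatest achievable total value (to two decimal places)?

357.00

Ratios (sorted): B 17.50, C 3.67, D 1.41, A 0.88
take B (16 @ 280); take 21/36 of C → 77.00. Capacity used 37/37.
Total value = 357.00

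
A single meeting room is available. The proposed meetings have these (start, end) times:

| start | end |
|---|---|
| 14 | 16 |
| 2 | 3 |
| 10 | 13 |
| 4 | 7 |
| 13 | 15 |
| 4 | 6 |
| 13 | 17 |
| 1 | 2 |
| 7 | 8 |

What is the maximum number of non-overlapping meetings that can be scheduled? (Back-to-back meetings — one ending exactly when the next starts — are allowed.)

6

Sorted by end: (1,2)  (2,3)  (4,6)  (4,7)  (7,8)  (10,13)  (13,15)  (14,16)  (13,17)
take (1,2); take (2,3); take (4,6); take (7,8); take (10,13); take (13,15); skip (14,16).
Selected 6 meetings.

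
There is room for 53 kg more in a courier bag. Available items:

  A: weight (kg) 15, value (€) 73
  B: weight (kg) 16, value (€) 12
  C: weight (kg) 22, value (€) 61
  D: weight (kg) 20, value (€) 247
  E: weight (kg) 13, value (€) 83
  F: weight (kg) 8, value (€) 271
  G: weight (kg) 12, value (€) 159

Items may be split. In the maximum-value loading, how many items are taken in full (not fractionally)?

Greedy by value/weight ratio, highest first.
Order: F (271/8=33.88) > G (159/12=13.25) > D (247/20=12.35) > E (83/13=6.38) > A (73/15=4.87) > C (61/22=2.77) > B (12/16=0.75)
Fill: take F (8 @ 271) → take G (12 @ 159) → take D (20 @ 247) → take E (13 @ 83); 53/53 used.
4 item(s) taken whole.

4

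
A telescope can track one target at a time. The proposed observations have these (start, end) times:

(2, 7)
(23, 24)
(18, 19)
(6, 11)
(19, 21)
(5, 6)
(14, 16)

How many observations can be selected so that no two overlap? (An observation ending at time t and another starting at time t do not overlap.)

6

Greedy by earliest finish: after sorting by end time, pick each interval compatible with the last pick.
Sorted by end: (5,6)  (2,7)  (6,11)  (14,16)  (18,19)  (19,21)  (23,24)
take (5,6); take (6,11); take (14,16); take (18,19); take (19,21); take (23,24).
Selected 6 observations.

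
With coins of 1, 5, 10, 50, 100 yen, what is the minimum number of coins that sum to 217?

6

Greedy: take as many of the largest coin as possible, then repeat with the remainder.
217 − 2×100→17 − 1×10→7 − 1×5→2 − 2×1→0
Total coins = 2 + 1 + 1 + 2 = 6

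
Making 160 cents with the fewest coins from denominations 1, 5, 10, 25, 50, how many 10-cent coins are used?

1

160 = 3×50 + 1×10
Count of 10: 1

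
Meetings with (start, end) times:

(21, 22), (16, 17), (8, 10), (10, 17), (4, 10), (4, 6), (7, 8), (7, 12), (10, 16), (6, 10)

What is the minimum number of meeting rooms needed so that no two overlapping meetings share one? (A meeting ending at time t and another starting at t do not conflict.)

4

Events (time:±→running): 4:+→1 4:+→2 6:-→1 6:+→2 7:+→3 7:+→4 … peak 4.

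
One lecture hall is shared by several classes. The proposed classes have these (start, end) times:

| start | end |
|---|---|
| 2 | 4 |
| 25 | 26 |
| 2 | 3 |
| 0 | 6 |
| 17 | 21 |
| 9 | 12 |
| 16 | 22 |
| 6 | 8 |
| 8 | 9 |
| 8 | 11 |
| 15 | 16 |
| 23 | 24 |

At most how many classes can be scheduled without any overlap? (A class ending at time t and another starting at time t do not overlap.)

Sorted by end: (2,3)  (2,4)  (0,6)  (6,8)  (8,9)  (8,11)  (9,12)  (15,16)  (17,21)  (16,22)  (23,24)  (25,26)
take (2,3); skip (2,4); skip (0,6); take (6,8); take (8,9); take (9,12); take (15,16); take (17,21); skip (16,22); take (23,24); take (25,26).
Selected 8 classes.

8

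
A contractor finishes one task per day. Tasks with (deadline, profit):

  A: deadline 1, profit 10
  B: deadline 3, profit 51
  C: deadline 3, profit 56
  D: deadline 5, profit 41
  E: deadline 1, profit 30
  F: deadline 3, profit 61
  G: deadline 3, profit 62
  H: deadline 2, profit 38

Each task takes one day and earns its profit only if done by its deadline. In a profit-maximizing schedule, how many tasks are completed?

4

Sort by profit descending; place each in the latest free slot ≤ its deadline.
By profit: G(d3,62), F(d3,61), C(d3,56), B(d3,51), D(d5,41), H(d2,38), E(d1,30), A(d1,10)
G→slot 3; F→slot 2; C→slot 1; B skipped; D→slot 5; H skipped; E skipped; A skipped.
4 of 8 scheduled.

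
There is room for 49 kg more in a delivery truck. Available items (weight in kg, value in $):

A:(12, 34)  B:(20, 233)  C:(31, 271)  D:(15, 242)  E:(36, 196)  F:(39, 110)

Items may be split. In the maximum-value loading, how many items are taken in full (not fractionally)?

2

Sort by value per unit weight and fill in that order.
Ratios (sorted): D 16.13, B 11.65, C 8.74, E 5.44, A 2.83, F 2.82
take D (15 @ 242); take B (20 @ 233); take 14/31 of C → 122.39. Capacity used 49/49.
2 item(s) taken whole; one partial (take 14/31 of C).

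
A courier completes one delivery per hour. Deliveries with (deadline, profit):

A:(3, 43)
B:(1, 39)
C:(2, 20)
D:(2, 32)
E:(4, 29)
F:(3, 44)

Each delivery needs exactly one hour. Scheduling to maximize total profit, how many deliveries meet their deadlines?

4

By profit: F(d3,44), A(d3,43), B(d1,39), D(d2,32), E(d4,29), C(d2,20)
F→slot 3; A→slot 2; B→slot 1; D skipped; E→slot 4; C skipped.
4 of 6 scheduled.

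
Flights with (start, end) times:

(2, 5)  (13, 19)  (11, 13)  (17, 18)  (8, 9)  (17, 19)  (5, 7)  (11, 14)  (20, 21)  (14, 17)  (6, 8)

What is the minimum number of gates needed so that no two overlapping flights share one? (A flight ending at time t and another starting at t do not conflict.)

3

Events (time:±→running): 2:+→1 5:-→0 5:+→1 6:+→2 7:-→1 8:-→0 8:+→1 9:-→0 11:+→1 11:+→2 13:-→1 13:+→2 14:-→1 14:+→2 17:-→1 17:+→2 17:+→3 … peak 3.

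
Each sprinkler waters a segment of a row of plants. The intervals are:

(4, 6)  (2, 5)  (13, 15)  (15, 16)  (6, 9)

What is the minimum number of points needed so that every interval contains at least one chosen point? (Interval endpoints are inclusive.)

3

Process intervals by earliest right end; each time one isn't hit yet, stab at its right endpoint.
By right end: [2,5]  [4,6]  [6,9]  [13,15]  [15,16]
[2,5] uncovered → point at 5; [6,9] uncovered → point at 9; [13,15] uncovered → point at 15.
Points: 5, 9, 15 (3 total).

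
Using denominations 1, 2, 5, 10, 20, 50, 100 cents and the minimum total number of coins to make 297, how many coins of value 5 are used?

1

Use the largest denomination that fits, subtract, and repeat.
297 = 2×100 + 1×50 + 2×20 + 1×5 + 1×2
Count of 5: 1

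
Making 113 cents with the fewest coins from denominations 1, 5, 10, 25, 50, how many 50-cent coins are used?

Use the largest denomination that fits, subtract, and repeat.
113 − 2×50→13 − 1×10→3 − 3×1→0
Count of 50: 2

2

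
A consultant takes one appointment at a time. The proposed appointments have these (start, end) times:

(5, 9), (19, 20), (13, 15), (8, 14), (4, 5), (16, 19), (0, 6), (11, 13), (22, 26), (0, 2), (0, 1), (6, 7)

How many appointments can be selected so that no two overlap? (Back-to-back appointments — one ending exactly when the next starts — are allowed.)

8

Order by finish time; keep every interval that doesn't clash with the previous kept one.
By end time: (0,1), (0,2), (4,5), (0,6), (6,7), (5,9), (11,13), (8,14), (13,15), (16,19), (19,20), (22,26).
Pick (0,1); next start ≥ 1 → (4,5); next start ≥ 5 → (6,7); next start ≥ 7 → (11,13); next start ≥ 13 → (13,15); next start ≥ 15 → (16,19); next start ≥ 19 → (19,20); next start ≥ 20 → (22,26).
Selected 8 appointments.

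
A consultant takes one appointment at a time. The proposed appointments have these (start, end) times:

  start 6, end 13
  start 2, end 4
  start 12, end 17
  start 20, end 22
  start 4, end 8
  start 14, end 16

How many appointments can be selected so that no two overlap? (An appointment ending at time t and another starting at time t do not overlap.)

Order by finish time; keep every interval that doesn't clash with the previous kept one.
By end time: (2,4), (4,8), (6,13), (14,16), (12,17), (20,22).
Pick (2,4); next start ≥ 4 → (4,8); next start ≥ 8 → (14,16); next start ≥ 16 → (20,22).
Selected 4 appointments.

4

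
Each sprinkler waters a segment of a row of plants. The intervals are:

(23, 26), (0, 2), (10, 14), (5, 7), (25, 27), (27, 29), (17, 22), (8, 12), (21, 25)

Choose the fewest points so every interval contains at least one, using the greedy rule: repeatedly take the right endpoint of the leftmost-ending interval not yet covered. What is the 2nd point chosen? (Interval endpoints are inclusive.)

7

Sort by right endpoint; whenever an interval is uncovered, place a point at its right end.
Sorted: [0,2] [5,7] [8,12] [10,14] [17,22] [21,25] [23,26] [25,27] [27,29]
{[0,2]} hit by 2; {[5,7]} hit by 7; {[8,12],[10,14]} hit by 12; {[17,22],[21,25]} hit by 22; {[23,26],[25,27]} hit by 26; {[27,29]} hit by 29.
Points: 2, 7, 12, 22, 26, 29 (6 total).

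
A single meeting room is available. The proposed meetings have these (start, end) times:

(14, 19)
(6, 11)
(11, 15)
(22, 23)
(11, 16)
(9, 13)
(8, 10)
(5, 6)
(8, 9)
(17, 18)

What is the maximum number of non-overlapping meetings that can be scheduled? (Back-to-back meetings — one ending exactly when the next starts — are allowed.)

5

Order by finish time; keep every interval that doesn't clash with the previous kept one.
By end time: (5,6), (8,9), (8,10), (6,11), (9,13), (11,15), (11,16), (17,18), (14,19), (22,23).
Pick (5,6); next start ≥ 6 → (8,9); next start ≥ 9 → (9,13); next start ≥ 13 → (17,18); next start ≥ 18 → (22,23).
Selected 5 meetings.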